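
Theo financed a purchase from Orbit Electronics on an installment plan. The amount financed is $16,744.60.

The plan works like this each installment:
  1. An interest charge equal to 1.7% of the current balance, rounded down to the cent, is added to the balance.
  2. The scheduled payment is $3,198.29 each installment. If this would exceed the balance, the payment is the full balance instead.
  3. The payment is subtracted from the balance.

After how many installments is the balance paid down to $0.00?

Installment 1: opening $16,744.60; interest $284.65 → $17,029.25; payment $3,198.29; balance $13,830.96
Installment 2: opening $13,830.96; interest $235.12 → $14,066.08; payment $3,198.29; balance $10,867.79
Installment 3: opening $10,867.79; interest $184.75 → $11,052.54; payment $3,198.29; balance $7,854.25
Installment 4: opening $7,854.25; interest $133.52 → $7,987.77; payment $3,198.29; balance $4,789.48
Installment 5: opening $4,789.48; interest $81.42 → $4,870.90; payment $3,198.29; balance $1,672.61
Installment 6: opening $1,672.61; interest $28.43 → $1,701.04; payment $1,701.04; balance $0.00
Balance reaches $0.00 in installment 6.

6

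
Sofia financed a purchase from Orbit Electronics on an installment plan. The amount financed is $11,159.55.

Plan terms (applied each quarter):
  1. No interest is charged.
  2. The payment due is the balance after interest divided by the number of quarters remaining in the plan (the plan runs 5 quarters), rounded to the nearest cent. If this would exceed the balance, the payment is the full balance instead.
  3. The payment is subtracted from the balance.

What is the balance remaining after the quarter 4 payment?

$2,231.91

Quarter 1: $11,159.55 − $2,231.91 → $8,927.64
Quarter 2: $8,927.64 − $2,231.91 → $6,695.73
Quarter 3: $6,695.73 − $2,231.91 → $4,463.82
Quarter 4: $4,463.82 − $2,231.91 → $2,231.91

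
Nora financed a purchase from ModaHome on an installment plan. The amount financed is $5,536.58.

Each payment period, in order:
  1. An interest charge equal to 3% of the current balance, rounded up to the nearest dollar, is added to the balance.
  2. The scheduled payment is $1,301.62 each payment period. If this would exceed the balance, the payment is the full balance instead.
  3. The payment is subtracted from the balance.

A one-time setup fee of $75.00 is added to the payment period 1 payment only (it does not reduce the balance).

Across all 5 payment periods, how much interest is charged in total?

Payment period 1: opening $5,536.58; interest $167.00 → $5,703.58; payment $1,301.62 (+ $75.00 fee); balance $4,401.96
Payment period 2: opening $4,401.96; interest $133.00 → $4,534.96; payment $1,301.62; balance $3,233.34
Payment period 3: opening $3,233.34; interest $98.00 → $3,331.34; payment $1,301.62; balance $2,029.72
Payment period 4: opening $2,029.72; interest $61.00 → $2,090.72; payment $1,301.62; balance $789.10
Payment period 5: opening $789.10; interest $24.00 → $813.10; payment $813.10; balance $0.00
Total interest: $167.00 + $133.00 + $98.00 + $61.00 + $24.00 = $483.00

$483.00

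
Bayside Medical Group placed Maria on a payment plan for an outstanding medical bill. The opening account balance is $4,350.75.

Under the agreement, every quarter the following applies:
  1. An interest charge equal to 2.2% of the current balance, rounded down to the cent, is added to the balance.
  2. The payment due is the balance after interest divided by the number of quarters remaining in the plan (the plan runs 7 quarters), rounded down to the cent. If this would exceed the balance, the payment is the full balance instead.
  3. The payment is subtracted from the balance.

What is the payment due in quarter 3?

$663.46

Quarter 1: opening $4,350.75; interest $95.71 → $4,446.46; payment $635.20; balance $3,811.26
Quarter 2: opening $3,811.26; interest $83.84 → $3,895.10; payment $649.18; balance $3,245.92
Quarter 3: opening $3,245.92; interest $71.41 → $3,317.33; payment $663.46; balance $2,653.87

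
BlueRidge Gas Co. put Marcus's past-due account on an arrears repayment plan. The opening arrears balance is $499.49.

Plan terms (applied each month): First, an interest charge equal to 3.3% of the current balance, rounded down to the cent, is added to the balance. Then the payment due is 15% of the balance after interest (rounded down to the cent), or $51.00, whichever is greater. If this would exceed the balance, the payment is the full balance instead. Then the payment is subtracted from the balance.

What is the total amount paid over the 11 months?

Month 1: opening $499.49; interest $16.48 → $515.97; payment $77.39; balance $438.58
Month 2: opening $438.58; interest $14.47 → $453.05; payment $67.95; balance $385.10
Month 3: opening $385.10; interest $12.70 → $397.80; payment $59.67; balance $338.13
Month 4: opening $338.13; interest $11.15 → $349.28; payment $52.39; balance $296.89
Month 5: opening $296.89; interest $9.79 → $306.68; payment $51.00; balance $255.68
Month 6: opening $255.68; interest $8.43 → $264.11; payment $51.00; balance $213.11
Month 7: opening $213.11; interest $7.03 → $220.14; payment $51.00; balance $169.14
Month 8: opening $169.14; interest $5.58 → $174.72; payment $51.00; balance $123.72
Month 9: opening $123.72; interest $4.08 → $127.80; payment $51.00; balance $76.80
Month 10: opening $76.80; interest $2.53 → $79.33; payment $51.00; balance $28.33
Month 11: opening $28.33; interest $0.93 → $29.26; payment $29.26; balance $0.00
Total paid: $592.66

$592.66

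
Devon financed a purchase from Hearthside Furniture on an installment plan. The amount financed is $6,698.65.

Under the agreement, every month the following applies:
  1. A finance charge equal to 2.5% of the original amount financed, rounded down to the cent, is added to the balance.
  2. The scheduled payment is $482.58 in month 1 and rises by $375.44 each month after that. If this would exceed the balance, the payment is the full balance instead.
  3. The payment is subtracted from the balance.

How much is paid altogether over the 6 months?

$7,703.41

# | Opening | Interest | Payment | End bal
1 | $6,698.65 | $167.46 | $482.58 | $6,383.53
2 | $6,383.53 | $167.46 | $858.02 | $5,692.97
3 | $5,692.97 | $167.46 | $1,233.46 | $4,626.97
4 | $4,626.97 | $167.46 | $1,608.90 | $3,185.53
5 | $3,185.53 | $167.46 | $1,984.34 | $1,368.65
6 | $1,368.65 | $167.46 | $1,536.11 | $0.00
Total paid: $7,703.41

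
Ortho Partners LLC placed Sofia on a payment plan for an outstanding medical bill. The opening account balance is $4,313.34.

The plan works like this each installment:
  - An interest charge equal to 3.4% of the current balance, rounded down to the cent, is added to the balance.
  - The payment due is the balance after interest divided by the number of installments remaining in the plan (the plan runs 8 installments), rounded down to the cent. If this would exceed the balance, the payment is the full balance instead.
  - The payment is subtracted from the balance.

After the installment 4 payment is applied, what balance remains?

Installment 1: opening $4,313.34; interest $146.65 → $4,459.99; payment $557.49; balance $3,902.50
Installment 2: opening $3,902.50; interest $132.68 → $4,035.18; payment $576.45; balance $3,458.73
Installment 3: opening $3,458.73; interest $117.59 → $3,576.32; payment $596.05; balance $2,980.27
Installment 4: opening $2,980.27; interest $101.32 → $3,081.59; payment $616.31; balance $2,465.28

$2,465.28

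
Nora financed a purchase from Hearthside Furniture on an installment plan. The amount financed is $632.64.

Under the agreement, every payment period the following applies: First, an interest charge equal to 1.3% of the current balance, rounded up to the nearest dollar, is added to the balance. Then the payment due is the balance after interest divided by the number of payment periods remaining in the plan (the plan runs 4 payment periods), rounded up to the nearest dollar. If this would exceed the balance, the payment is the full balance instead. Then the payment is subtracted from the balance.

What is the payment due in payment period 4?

Payment period 1: $632.64 +$9.00 interest = $641.64; pay $161.00 → $480.64
Payment period 2: $480.64 +$7.00 interest = $487.64; pay $163.00 → $324.64
Payment period 3: $324.64 +$5.00 interest = $329.64; pay $165.00 → $164.64
Payment period 4: $164.64 +$3.00 interest = $167.64; pay $167.64 → $0.00

$167.64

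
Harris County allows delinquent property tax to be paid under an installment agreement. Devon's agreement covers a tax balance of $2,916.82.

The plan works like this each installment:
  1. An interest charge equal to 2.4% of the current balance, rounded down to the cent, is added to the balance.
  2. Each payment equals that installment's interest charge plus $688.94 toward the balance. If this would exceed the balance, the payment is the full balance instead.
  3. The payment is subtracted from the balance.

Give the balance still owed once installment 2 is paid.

# | Opening | Interest | Payment | End bal
1 | $2,916.82 | $70.00 | $758.94 | $2,227.88
2 | $2,227.88 | $53.46 | $742.40 | $1,538.94

$1,538.94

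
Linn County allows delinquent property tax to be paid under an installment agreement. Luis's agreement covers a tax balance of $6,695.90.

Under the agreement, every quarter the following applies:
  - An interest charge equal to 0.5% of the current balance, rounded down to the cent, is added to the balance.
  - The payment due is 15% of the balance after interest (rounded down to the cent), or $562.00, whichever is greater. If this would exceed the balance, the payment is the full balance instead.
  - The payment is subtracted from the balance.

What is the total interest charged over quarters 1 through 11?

$174.50

Quarter 1: opening $6,695.90; interest $33.47 → $6,729.37; payment $1,009.40; balance $5,719.97
Quarter 2: opening $5,719.97; interest $28.59 → $5,748.56; payment $862.28; balance $4,886.28
Quarter 3: opening $4,886.28; interest $24.43 → $4,910.71; payment $736.60; balance $4,174.11
Quarter 4: opening $4,174.11; interest $20.87 → $4,194.98; payment $629.24; balance $3,565.74
Quarter 5: opening $3,565.74; interest $17.82 → $3,583.56; payment $562.00; balance $3,021.56
Quarter 6: opening $3,021.56; interest $15.10 → $3,036.66; payment $562.00; balance $2,474.66
Quarter 7: opening $2,474.66; interest $12.37 → $2,487.03; payment $562.00; balance $1,925.03
Quarter 8: opening $1,925.03; interest $9.62 → $1,934.65; payment $562.00; balance $1,372.65
Quarter 9: opening $1,372.65; interest $6.86 → $1,379.51; payment $562.00; balance $817.51
Quarter 10: opening $817.51; interest $4.08 → $821.59; payment $562.00; balance $259.59
Quarter 11: opening $259.59; interest $1.29 → $260.88; payment $260.88; balance $0.00
Total interest: $33.47 + $28.59 + $24.43 + $20.87 + $17.82 + $15.10 + $12.37 + $9.62 + $6.86 + $4.08 + $1.29 = $174.50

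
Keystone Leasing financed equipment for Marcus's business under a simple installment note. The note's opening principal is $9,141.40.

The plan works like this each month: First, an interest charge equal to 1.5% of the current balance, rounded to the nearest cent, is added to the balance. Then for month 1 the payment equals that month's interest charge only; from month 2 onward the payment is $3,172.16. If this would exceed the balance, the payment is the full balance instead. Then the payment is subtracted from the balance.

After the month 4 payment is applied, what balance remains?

Month 1: opening $9,141.40; interest $137.12 → $9,278.52; payment $137.12; balance $9,141.40
Month 2: opening $9,141.40; interest $137.12 → $9,278.52; payment $3,172.16; balance $6,106.36
Month 3: opening $6,106.36; interest $91.60 → $6,197.96; payment $3,172.16; balance $3,025.80
Month 4: opening $3,025.80; interest $45.39 → $3,071.19; payment $3,071.19; balance $0.00

$0.00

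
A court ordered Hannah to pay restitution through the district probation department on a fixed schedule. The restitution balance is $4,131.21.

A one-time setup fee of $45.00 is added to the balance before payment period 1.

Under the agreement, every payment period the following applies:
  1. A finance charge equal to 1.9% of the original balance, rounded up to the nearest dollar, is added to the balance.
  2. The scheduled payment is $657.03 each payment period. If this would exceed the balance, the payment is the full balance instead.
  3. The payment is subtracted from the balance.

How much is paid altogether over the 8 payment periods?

$4,808.21

Payment period 1: opening $4,176.21; interest $79.00 → $4,255.21; payment $657.03; balance $3,598.18
Payment period 2: opening $3,598.18; interest $79.00 → $3,677.18; payment $657.03; balance $3,020.15
Payment period 3: opening $3,020.15; interest $79.00 → $3,099.15; payment $657.03; balance $2,442.12
Payment period 4: opening $2,442.12; interest $79.00 → $2,521.12; payment $657.03; balance $1,864.09
Payment period 5: opening $1,864.09; interest $79.00 → $1,943.09; payment $657.03; balance $1,286.06
Payment period 6: opening $1,286.06; interest $79.00 → $1,365.06; payment $657.03; balance $708.03
Payment period 7: opening $708.03; interest $79.00 → $787.03; payment $657.03; balance $130.00
Payment period 8: opening $130.00; interest $79.00 → $209.00; payment $209.00; balance $0.00
Total paid: $4,808.21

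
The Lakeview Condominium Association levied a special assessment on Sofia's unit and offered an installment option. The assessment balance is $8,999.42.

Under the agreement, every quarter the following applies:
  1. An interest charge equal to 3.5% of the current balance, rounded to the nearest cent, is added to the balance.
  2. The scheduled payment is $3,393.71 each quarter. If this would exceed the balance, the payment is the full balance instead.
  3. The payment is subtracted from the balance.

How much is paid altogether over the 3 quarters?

$9,617.32

Quarter 1: $8,999.42 +$314.98 interest = $9,314.40; pay $3,393.71 → $5,920.69
Quarter 2: $5,920.69 +$207.22 interest = $6,127.91; pay $3,393.71 → $2,734.20
Quarter 3: $2,734.20 +$95.70 interest = $2,829.90; pay $2,829.90 → $0.00
Total paid: $9,617.32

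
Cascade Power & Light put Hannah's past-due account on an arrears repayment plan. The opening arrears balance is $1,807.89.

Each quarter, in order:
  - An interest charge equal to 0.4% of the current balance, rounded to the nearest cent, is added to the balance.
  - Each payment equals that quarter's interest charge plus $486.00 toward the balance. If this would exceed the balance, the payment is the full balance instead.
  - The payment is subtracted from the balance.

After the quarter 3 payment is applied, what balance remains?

$349.89

Quarter 1: opening $1,807.89; interest $7.23 → $1,815.12; payment $493.23; balance $1,321.89
Quarter 2: opening $1,321.89; interest $5.29 → $1,327.18; payment $491.29; balance $835.89
Quarter 3: opening $835.89; interest $3.34 → $839.23; payment $489.34; balance $349.89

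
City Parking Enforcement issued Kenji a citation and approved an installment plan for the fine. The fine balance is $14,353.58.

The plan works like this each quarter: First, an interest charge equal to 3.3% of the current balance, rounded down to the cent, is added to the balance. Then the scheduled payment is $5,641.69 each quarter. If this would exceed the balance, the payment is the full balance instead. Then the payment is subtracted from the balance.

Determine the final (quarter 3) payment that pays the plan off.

Quarter 1: opening $14,353.58; interest $473.66 → $14,827.24; payment $5,641.69; balance $9,185.55
Quarter 2: opening $9,185.55; interest $303.12 → $9,488.67; payment $5,641.69; balance $3,846.98
Quarter 3: opening $3,846.98; interest $126.95 → $3,973.93; payment $3,973.93; balance $0.00

$3,973.93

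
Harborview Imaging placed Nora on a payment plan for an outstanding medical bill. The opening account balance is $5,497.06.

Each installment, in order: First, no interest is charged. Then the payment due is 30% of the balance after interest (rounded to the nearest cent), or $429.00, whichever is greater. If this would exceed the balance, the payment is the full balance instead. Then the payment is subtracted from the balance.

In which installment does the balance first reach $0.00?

8

Installment 1: opening $5,497.06; payment $1,649.12; balance $3,847.94
Installment 2: opening $3,847.94; payment $1,154.38; balance $2,693.56
Installment 3: opening $2,693.56; payment $808.07; balance $1,885.49
Installment 4: opening $1,885.49; payment $565.65; balance $1,319.84
Installment 5: opening $1,319.84; payment $429.00; balance $890.84
Installment 6: opening $890.84; payment $429.00; balance $461.84
Installment 7: opening $461.84; payment $429.00; balance $32.84
Installment 8: opening $32.84; payment $32.84; balance $0.00
Balance reaches $0.00 in installment 8.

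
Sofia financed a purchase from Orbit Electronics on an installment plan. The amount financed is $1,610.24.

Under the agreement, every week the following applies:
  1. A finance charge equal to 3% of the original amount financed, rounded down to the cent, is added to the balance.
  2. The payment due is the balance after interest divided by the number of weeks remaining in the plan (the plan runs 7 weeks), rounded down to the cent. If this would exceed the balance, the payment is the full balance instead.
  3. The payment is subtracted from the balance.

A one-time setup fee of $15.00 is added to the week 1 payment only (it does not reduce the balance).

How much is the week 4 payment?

$266.72

Week 1: $1,610.24 +$48.30 interest = $1,658.54; pay $236.93 (+ $15.00 fee) → $1,421.61
Week 2: $1,421.61 +$48.30 interest = $1,469.91; pay $244.98 → $1,224.93
Week 3: $1,224.93 +$48.30 interest = $1,273.23; pay $254.64 → $1,018.59
Week 4: $1,018.59 +$48.30 interest = $1,066.89; pay $266.72 → $800.17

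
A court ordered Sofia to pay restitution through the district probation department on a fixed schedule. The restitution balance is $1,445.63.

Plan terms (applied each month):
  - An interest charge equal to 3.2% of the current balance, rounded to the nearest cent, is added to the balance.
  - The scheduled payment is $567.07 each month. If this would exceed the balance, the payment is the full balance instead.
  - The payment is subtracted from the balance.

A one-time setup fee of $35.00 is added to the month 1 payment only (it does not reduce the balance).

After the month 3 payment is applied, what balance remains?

# | Opening | Interest | Payment | Fee | End bal
1 | $1,445.63 | $46.26 | $567.07 | $35.00 | $924.82
2 | $924.82 | $29.59 | $567.07 | — | $387.34
3 | $387.34 | $12.39 | $399.73 | — | $0.00

$0.00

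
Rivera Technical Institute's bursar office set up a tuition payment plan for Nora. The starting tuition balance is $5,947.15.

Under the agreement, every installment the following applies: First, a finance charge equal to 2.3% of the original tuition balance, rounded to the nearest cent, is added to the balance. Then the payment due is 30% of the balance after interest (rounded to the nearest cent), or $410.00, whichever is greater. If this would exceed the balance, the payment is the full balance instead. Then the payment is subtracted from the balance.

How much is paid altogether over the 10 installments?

$7,314.95

Installment 1: $5,947.15 +$136.78 interest = $6,083.93; pay $1,825.18 → $4,258.75
Installment 2: $4,258.75 +$136.78 interest = $4,395.53; pay $1,318.66 → $3,076.87
Installment 3: $3,076.87 +$136.78 interest = $3,213.65; pay $964.10 → $2,249.55
Installment 4: $2,249.55 +$136.78 interest = $2,386.33; pay $715.90 → $1,670.43
Installment 5: $1,670.43 +$136.78 interest = $1,807.21; pay $542.16 → $1,265.05
Installment 6: $1,265.05 +$136.78 interest = $1,401.83; pay $420.55 → $981.28
Installment 7: $981.28 +$136.78 interest = $1,118.06; pay $410.00 → $708.06
Installment 8: $708.06 +$136.78 interest = $844.84; pay $410.00 → $434.84
Installment 9: $434.84 +$136.78 interest = $571.62; pay $410.00 → $161.62
Installment 10: $161.62 +$136.78 interest = $298.40; pay $298.40 → $0.00
Total paid: $7,314.95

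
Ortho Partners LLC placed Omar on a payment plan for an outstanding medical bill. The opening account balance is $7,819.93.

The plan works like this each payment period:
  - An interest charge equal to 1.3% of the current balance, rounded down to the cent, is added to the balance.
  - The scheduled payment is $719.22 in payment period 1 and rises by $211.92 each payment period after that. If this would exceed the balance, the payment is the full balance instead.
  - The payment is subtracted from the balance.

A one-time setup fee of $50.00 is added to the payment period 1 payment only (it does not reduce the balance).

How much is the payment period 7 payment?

$767.40

Payment period 1: opening $7,819.93; interest $101.65 → $7,921.58; payment $719.22 (+ $50.00 fee); balance $7,202.36
Payment period 2: opening $7,202.36; interest $93.63 → $7,295.99; payment $931.14; balance $6,364.85
Payment period 3: opening $6,364.85; interest $82.74 → $6,447.59; payment $1,143.06; balance $5,304.53
Payment period 4: opening $5,304.53; interest $68.95 → $5,373.48; payment $1,354.98; balance $4,018.50
Payment period 5: opening $4,018.50; interest $52.24 → $4,070.74; payment $1,566.90; balance $2,503.84
Payment period 6: opening $2,503.84; interest $32.54 → $2,536.38; payment $1,778.82; balance $757.56
Payment period 7: opening $757.56; interest $9.84 → $767.40; payment $767.40; balance $0.00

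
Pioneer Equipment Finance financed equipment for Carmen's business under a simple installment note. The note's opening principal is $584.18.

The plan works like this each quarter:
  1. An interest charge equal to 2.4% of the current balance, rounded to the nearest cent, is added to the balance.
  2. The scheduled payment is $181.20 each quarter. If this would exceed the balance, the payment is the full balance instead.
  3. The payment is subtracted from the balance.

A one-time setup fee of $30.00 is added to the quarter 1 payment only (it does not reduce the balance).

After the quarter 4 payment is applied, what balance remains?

$0.00

# | Opening | Interest | Payment | Fee | End bal
1 | $584.18 | $14.02 | $181.20 | $30.00 | $417.00
2 | $417.00 | $10.01 | $181.20 | — | $245.81
3 | $245.81 | $5.90 | $181.20 | — | $70.51
4 | $70.51 | $1.69 | $72.20 | — | $0.00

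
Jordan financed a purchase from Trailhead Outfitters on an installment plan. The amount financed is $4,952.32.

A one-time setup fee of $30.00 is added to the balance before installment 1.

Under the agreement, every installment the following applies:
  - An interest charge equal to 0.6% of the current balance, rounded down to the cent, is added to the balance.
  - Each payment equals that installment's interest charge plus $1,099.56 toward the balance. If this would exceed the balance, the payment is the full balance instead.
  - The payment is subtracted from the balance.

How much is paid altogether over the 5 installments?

$5,065.79

Installment 1: $4,982.32 +$29.89 interest = $5,012.21; pay $1,129.45 → $3,882.76
Installment 2: $3,882.76 +$23.29 interest = $3,906.05; pay $1,122.85 → $2,783.20
Installment 3: $2,783.20 +$16.69 interest = $2,799.89; pay $1,116.25 → $1,683.64
Installment 4: $1,683.64 +$10.10 interest = $1,693.74; pay $1,109.66 → $584.08
Installment 5: $584.08 +$3.50 interest = $587.58; pay $587.58 → $0.00
Total paid: $5,065.79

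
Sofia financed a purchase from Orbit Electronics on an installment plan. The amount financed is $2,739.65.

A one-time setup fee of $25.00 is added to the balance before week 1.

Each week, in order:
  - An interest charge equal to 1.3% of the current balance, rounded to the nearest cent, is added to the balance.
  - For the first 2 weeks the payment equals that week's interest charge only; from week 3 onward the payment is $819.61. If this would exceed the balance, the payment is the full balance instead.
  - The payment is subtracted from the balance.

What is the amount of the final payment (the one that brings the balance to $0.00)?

$387.92

Week 1: $2,764.65 +$35.94 interest = $2,800.59; pay $35.94 → $2,764.65
Week 2: $2,764.65 +$35.94 interest = $2,800.59; pay $35.94 → $2,764.65
Week 3: $2,764.65 +$35.94 interest = $2,800.59; pay $819.61 → $1,980.98
Week 4: $1,980.98 +$25.75 interest = $2,006.73; pay $819.61 → $1,187.12
Week 5: $1,187.12 +$15.43 interest = $1,202.55; pay $819.61 → $382.94
Week 6: $382.94 +$4.98 interest = $387.92; pay $387.92 → $0.00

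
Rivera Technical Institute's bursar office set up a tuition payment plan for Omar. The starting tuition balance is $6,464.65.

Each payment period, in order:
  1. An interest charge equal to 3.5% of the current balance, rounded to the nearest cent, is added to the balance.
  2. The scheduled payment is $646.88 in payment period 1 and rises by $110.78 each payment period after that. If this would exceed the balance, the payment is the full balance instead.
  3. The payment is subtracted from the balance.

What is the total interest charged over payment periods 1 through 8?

Payment period 1: opening $6,464.65; interest $226.26 → $6,690.91; payment $646.88; balance $6,044.03
Payment period 2: opening $6,044.03; interest $211.54 → $6,255.57; payment $757.66; balance $5,497.91
Payment period 3: opening $5,497.91; interest $192.43 → $5,690.34; payment $868.44; balance $4,821.90
Payment period 4: opening $4,821.90; interest $168.77 → $4,990.67; payment $979.22; balance $4,011.45
Payment period 5: opening $4,011.45; interest $140.40 → $4,151.85; payment $1,090.00; balance $3,061.85
Payment period 6: opening $3,061.85; interest $107.16 → $3,169.01; payment $1,200.78; balance $1,968.23
Payment period 7: opening $1,968.23; interest $68.89 → $2,037.12; payment $1,311.56; balance $725.56
Payment period 8: opening $725.56; interest $25.39 → $750.95; payment $750.95; balance $0.00
Total interest: $226.26 + $211.54 + $192.43 + $168.77 + $140.40 + $107.16 + $68.89 + $25.39 = $1,140.84

$1,140.84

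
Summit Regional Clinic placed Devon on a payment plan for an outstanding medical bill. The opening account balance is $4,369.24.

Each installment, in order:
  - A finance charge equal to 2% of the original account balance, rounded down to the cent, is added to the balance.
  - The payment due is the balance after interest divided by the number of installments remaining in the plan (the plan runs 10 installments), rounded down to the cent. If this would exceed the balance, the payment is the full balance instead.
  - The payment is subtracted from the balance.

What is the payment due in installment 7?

$532.66

# | Opening | Interest | Payment | End bal
1 | $4,369.24 | $87.38 | $445.66 | $4,010.96
2 | $4,010.96 | $87.38 | $455.37 | $3,642.97
3 | $3,642.97 | $87.38 | $466.29 | $3,264.06
4 | $3,264.06 | $87.38 | $478.77 | $2,872.67
5 | $2,872.67 | $87.38 | $493.34 | $2,466.71
6 | $2,466.71 | $87.38 | $510.81 | $2,043.28
7 | $2,043.28 | $87.38 | $532.66 | $1,598.00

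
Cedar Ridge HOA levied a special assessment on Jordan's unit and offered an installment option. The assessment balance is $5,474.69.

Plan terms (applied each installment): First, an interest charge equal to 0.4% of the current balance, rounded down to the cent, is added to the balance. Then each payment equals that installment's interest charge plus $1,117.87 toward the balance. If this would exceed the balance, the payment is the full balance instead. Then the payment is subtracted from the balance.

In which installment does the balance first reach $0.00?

Installment 1: $5,474.69 +$21.89 interest = $5,496.58; pay $1,139.76 → $4,356.82
Installment 2: $4,356.82 +$17.42 interest = $4,374.24; pay $1,135.29 → $3,238.95
Installment 3: $3,238.95 +$12.95 interest = $3,251.90; pay $1,130.82 → $2,121.08
Installment 4: $2,121.08 +$8.48 interest = $2,129.56; pay $1,126.35 → $1,003.21
Installment 5: $1,003.21 +$4.01 interest = $1,007.22; pay $1,007.22 → $0.00
Balance reaches $0.00 in installment 5.

5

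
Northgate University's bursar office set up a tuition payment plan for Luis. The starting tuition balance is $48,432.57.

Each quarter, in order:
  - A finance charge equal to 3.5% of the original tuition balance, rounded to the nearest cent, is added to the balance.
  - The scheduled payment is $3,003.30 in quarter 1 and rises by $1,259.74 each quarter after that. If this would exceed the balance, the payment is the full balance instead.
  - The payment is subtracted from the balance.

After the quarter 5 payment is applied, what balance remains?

$29,294.37

Quarter 1: $48,432.57 +$1,695.14 interest = $50,127.71; pay $3,003.30 → $47,124.41
Quarter 2: $47,124.41 +$1,695.14 interest = $48,819.55; pay $4,263.04 → $44,556.51
Quarter 3: $44,556.51 +$1,695.14 interest = $46,251.65; pay $5,522.78 → $40,728.87
Quarter 4: $40,728.87 +$1,695.14 interest = $42,424.01; pay $6,782.52 → $35,641.49
Quarter 5: $35,641.49 +$1,695.14 interest = $37,336.63; pay $8,042.26 → $29,294.37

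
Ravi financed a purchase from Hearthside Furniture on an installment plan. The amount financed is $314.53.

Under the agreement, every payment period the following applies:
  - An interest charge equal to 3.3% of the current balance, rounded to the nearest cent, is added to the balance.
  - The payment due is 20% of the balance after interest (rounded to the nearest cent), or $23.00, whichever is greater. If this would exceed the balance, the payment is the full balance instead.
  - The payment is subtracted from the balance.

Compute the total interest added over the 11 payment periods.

$50.56

Payment period 1: $314.53 +$10.38 interest = $324.91; pay $64.98 → $259.93
Payment period 2: $259.93 +$8.58 interest = $268.51; pay $53.70 → $214.81
Payment period 3: $214.81 +$7.09 interest = $221.90; pay $44.38 → $177.52
Payment period 4: $177.52 +$5.86 interest = $183.38; pay $36.68 → $146.70
Payment period 5: $146.70 +$4.84 interest = $151.54; pay $30.31 → $121.23
Payment period 6: $121.23 +$4.00 interest = $125.23; pay $25.05 → $100.18
Payment period 7: $100.18 +$3.31 interest = $103.49; pay $23.00 → $80.49
Payment period 8: $80.49 +$2.66 interest = $83.15; pay $23.00 → $60.15
Payment period 9: $60.15 +$1.98 interest = $62.13; pay $23.00 → $39.13
Payment period 10: $39.13 +$1.29 interest = $40.42; pay $23.00 → $17.42
Payment period 11: $17.42 +$0.57 interest = $17.99; pay $17.99 → $0.00
Total interest: $10.38 + $8.58 + $7.09 + $5.86 + $4.84 + $4.00 + $3.31 + $2.66 + $1.98 + $1.29 + $0.57 = $50.56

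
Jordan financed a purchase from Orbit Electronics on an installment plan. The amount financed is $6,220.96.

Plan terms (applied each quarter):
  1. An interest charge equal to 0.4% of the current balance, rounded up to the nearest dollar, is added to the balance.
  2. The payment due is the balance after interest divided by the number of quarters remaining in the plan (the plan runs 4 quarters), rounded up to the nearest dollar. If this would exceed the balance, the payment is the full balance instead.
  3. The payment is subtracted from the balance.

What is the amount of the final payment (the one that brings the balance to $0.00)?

# | Opening | Interest | Payment | End bal
1 | $6,220.96 | $25.00 | $1,562.00 | $4,683.96
2 | $4,683.96 | $19.00 | $1,568.00 | $3,134.96
3 | $3,134.96 | $13.00 | $1,574.00 | $1,573.96
4 | $1,573.96 | $7.00 | $1,580.96 | $0.00

$1,580.96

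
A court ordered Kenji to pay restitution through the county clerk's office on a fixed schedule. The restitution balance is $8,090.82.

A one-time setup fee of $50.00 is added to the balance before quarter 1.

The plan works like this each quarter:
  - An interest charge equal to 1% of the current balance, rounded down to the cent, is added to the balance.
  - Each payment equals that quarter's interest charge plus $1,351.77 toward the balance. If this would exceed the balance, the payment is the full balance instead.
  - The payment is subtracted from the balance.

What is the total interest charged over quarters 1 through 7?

Quarter 1: opening $8,140.82; interest $81.40 → $8,222.22; payment $1,433.17; balance $6,789.05
Quarter 2: opening $6,789.05; interest $67.89 → $6,856.94; payment $1,419.66; balance $5,437.28
Quarter 3: opening $5,437.28; interest $54.37 → $5,491.65; payment $1,406.14; balance $4,085.51
Quarter 4: opening $4,085.51; interest $40.85 → $4,126.36; payment $1,392.62; balance $2,733.74
Quarter 5: opening $2,733.74; interest $27.33 → $2,761.07; payment $1,379.10; balance $1,381.97
Quarter 6: opening $1,381.97; interest $13.81 → $1,395.78; payment $1,365.58; balance $30.20
Quarter 7: opening $30.20; interest $0.30 → $30.50; payment $30.50; balance $0.00
Total interest: $81.40 + $67.89 + $54.37 + $40.85 + $27.33 + $13.81 + $0.30 = $285.95

$285.95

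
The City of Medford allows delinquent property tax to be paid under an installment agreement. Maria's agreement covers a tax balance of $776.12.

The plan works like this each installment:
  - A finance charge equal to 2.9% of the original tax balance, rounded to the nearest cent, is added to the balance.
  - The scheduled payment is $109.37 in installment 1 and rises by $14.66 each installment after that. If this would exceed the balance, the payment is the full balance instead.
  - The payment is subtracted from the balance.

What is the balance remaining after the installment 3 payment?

Installment 1: $776.12 +$22.51 interest = $798.63; pay $109.37 → $689.26
Installment 2: $689.26 +$22.51 interest = $711.77; pay $124.03 → $587.74
Installment 3: $587.74 +$22.51 interest = $610.25; pay $138.69 → $471.56

$471.56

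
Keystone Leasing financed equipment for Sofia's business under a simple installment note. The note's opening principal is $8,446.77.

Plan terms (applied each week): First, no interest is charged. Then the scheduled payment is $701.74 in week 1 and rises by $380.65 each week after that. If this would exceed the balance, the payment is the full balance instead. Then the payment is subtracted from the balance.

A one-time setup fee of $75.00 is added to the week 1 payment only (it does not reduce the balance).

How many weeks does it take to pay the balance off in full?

6

Week 1: opening $8,446.77; payment $701.74 (+ $75.00 fee); balance $7,745.03
Week 2: opening $7,745.03; payment $1,082.39; balance $6,662.64
Week 3: opening $6,662.64; payment $1,463.04; balance $5,199.60
Week 4: opening $5,199.60; payment $1,843.69; balance $3,355.91
Week 5: opening $3,355.91; payment $2,224.34; balance $1,131.57
Week 6: opening $1,131.57; payment $1,131.57; balance $0.00
Balance reaches $0.00 in week 6.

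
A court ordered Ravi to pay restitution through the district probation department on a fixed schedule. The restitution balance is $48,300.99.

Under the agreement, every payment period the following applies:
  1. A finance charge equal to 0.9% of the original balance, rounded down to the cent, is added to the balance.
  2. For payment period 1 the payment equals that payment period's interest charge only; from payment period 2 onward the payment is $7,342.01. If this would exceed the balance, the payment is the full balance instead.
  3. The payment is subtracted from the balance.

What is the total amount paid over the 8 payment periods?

$51,778.59

Payment period 1: opening $48,300.99; interest $434.70 → $48,735.69; payment $434.70; balance $48,300.99
Payment period 2: opening $48,300.99; interest $434.70 → $48,735.69; payment $7,342.01; balance $41,393.68
Payment period 3: opening $41,393.68; interest $434.70 → $41,828.38; payment $7,342.01; balance $34,486.37
Payment period 4: opening $34,486.37; interest $434.70 → $34,921.07; payment $7,342.01; balance $27,579.06
Payment period 5: opening $27,579.06; interest $434.70 → $28,013.76; payment $7,342.01; balance $20,671.75
Payment period 6: opening $20,671.75; interest $434.70 → $21,106.45; payment $7,342.01; balance $13,764.44
Payment period 7: opening $13,764.44; interest $434.70 → $14,199.14; payment $7,342.01; balance $6,857.13
Payment period 8: opening $6,857.13; interest $434.70 → $7,291.83; payment $7,291.83; balance $0.00
Total paid: $51,778.59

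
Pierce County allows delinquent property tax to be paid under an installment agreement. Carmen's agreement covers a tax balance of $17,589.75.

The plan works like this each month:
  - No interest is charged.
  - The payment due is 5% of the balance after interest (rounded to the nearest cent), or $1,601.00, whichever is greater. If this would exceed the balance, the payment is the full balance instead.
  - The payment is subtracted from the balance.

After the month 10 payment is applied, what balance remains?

# | Opening | Payment | End bal
1 | $17,589.75 | $1,601.00 | $15,988.75
2 | $15,988.75 | $1,601.00 | $14,387.75
3 | $14,387.75 | $1,601.00 | $12,786.75
4 | $12,786.75 | $1,601.00 | $11,185.75
5 | $11,185.75 | $1,601.00 | $9,584.75
6 | $9,584.75 | $1,601.00 | $7,983.75
7 | $7,983.75 | $1,601.00 | $6,382.75
8 | $6,382.75 | $1,601.00 | $4,781.75
9 | $4,781.75 | $1,601.00 | $3,180.75
10 | $3,180.75 | $1,601.00 | $1,579.75

$1,579.75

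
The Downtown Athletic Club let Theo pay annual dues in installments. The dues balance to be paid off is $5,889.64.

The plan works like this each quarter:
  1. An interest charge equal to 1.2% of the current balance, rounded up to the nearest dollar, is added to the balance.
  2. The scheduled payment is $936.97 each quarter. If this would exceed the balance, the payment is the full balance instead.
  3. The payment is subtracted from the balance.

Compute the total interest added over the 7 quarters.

$276.00

Quarter 1: $5,889.64 +$71.00 interest = $5,960.64; pay $936.97 → $5,023.67
Quarter 2: $5,023.67 +$61.00 interest = $5,084.67; pay $936.97 → $4,147.70
Quarter 3: $4,147.70 +$50.00 interest = $4,197.70; pay $936.97 → $3,260.73
Quarter 4: $3,260.73 +$40.00 interest = $3,300.73; pay $936.97 → $2,363.76
Quarter 5: $2,363.76 +$29.00 interest = $2,392.76; pay $936.97 → $1,455.79
Quarter 6: $1,455.79 +$18.00 interest = $1,473.79; pay $936.97 → $536.82
Quarter 7: $536.82 +$7.00 interest = $543.82; pay $543.82 → $0.00
Total interest: $71.00 + $61.00 + $50.00 + $40.00 + $29.00 + $18.00 + $7.00 = $276.00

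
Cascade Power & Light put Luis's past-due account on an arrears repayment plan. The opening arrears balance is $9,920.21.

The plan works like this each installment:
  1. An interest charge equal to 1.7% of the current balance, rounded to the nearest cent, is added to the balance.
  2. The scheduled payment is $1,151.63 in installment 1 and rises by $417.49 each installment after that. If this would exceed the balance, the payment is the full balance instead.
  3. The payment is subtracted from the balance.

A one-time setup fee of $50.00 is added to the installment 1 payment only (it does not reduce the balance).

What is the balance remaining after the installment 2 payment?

# | Opening | Interest | Payment | Fee | End bal
1 | $9,920.21 | $168.64 | $1,151.63 | $50.00 | $8,937.22
2 | $8,937.22 | $151.93 | $1,569.12 | — | $7,520.03

$7,520.03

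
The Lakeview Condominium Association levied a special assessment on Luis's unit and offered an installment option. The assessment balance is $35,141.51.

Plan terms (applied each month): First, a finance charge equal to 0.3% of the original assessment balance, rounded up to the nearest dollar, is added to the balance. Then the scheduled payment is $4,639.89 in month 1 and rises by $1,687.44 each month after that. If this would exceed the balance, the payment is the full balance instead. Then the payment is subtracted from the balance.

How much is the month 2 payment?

$6,327.33

Month 1: opening $35,141.51; interest $106.00 → $35,247.51; payment $4,639.89; balance $30,607.62
Month 2: opening $30,607.62; interest $106.00 → $30,713.62; payment $6,327.33; balance $24,386.29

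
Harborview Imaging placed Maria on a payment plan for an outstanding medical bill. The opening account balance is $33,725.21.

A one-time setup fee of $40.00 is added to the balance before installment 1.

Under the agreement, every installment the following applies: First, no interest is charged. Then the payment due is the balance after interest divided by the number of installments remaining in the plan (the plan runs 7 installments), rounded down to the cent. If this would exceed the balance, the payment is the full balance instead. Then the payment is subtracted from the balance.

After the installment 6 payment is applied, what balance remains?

Installment 1: $33,765.21 − $4,823.60 → $28,941.61
Installment 2: $28,941.61 − $4,823.60 → $24,118.01
Installment 3: $24,118.01 − $4,823.60 → $19,294.41
Installment 4: $19,294.41 − $4,823.60 → $14,470.81
Installment 5: $14,470.81 − $4,823.60 → $9,647.21
Installment 6: $9,647.21 − $4,823.60 → $4,823.61

$4,823.61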